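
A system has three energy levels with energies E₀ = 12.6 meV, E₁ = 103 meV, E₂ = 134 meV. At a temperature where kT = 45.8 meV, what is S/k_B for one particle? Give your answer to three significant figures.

Eᵢ/kT = 0.27511, 2.2489, 2.9258.
Z = Σ e^(−Eᵢ/kT) = e^(−0.27511) + e^(−2.2489) + e^(−2.9258) = 0.75949 + 0.10552 + 0.053622 = 0.91863.
⟨E⟩ = Σ EᵢPᵢ = 30.070 meV.
S/k_B = ln Z + ⟨E⟩/kT = ln(0.91863) + 30.070/45.8 = -0.084872 + 0.65655 = 0.572.

0.572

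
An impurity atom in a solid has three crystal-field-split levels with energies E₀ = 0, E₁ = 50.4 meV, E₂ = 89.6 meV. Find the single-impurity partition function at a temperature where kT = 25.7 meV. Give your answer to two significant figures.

Z = 1.2

Eᵢ/kT = 0, 1.961, 3.486.
Z = Σ e^(−Eᵢ/kT) = e^(−0) + e^(−1.961) + e^(−3.486) = 1.000 + 0.1407 + 0.03062 = 1.171.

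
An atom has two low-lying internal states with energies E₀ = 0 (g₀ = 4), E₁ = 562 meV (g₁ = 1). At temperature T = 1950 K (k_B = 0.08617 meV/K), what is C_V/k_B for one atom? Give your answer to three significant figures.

k_BT = 0.08617 × 1950 K = 168.03 meV.
Eᵢ/kT = 0, 3.3446.
Z = Σ gᵢe^(−Eᵢ/kT) = 4·e^(−0) + 1·e^(−3.3446) = 4.0000 + 0.035274 = 4.0353.
⟨E⟩ = 4.9126 meV, ⟨E²⟩ = 2760.9 meV².
C_V/k_B = (⟨E²⟩ − ⟨E⟩²)/(kT)² = (2760.9 − 24.134)/28234 = 0.0969.

0.0969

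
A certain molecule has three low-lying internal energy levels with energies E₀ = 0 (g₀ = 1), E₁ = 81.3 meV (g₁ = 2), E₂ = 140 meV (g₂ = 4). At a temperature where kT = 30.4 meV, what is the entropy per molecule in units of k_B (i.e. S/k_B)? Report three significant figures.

Eᵢ/kT = 0, 2.6743, 4.6053.
Z = Σ gᵢe^(−Eᵢ/kT) = 1·e^(−0) + 2·e^(−2.6743) + 4·e^(−4.6053) = 1.0000 + 0.13791 + 0.039995 = 1.1779.
⟨E⟩ = Σ EᵢPᵢ = 14.272 meV.
S/k_B = ln Z + ⟨E⟩/kT = ln(1.1779) + 14.272/30.4 = 0.16373 + 0.46947 = 0.633.

0.633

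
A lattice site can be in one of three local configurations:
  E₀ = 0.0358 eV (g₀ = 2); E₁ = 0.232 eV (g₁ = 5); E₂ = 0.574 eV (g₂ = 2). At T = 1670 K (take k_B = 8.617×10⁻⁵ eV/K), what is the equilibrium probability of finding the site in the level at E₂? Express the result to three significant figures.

0.0143

k_BT = 8.617×10⁻⁵ × 1670 K = 0.14390 eV.
Eᵢ/kT = 0.24878, 1.6122, 3.9889.
Z = Σ gᵢe^(−Eᵢ/kT) = 2·e^(−0.24878) + 5·e^(−1.6122) + 2·e^(−3.9889) = 1.5595 + 0.99724 + 0.037040 = 2.5938.
P₂ = g₂ e^(−E₂/kT) / Z = 0.037040/2.5938 = 0.0143.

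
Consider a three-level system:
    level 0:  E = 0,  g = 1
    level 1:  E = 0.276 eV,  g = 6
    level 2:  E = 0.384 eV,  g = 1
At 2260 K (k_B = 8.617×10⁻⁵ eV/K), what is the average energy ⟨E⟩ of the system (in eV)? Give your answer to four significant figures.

0.1754 eV

k_BT = 8.617×10⁻⁵ × 2260 K = 0.194744 eV.
Eᵢ/kT = 0, 1.41725, 1.97182.
Z = Σ gᵢe^(−Eᵢ/kT) = 1·e^(−0) + 6·e^(−1.41725) + 1·e^(−1.97182) = 1.00000 + 1.45428 + 0.139203 = 2.59348.
⟨E⟩ = Σ Eᵢ gᵢe^(−Eᵢ/kT) / Z = (0·1.00000 + 0.276·1.45428 + 0.384·0.139203) / 2.59348 = 0.1754 eV.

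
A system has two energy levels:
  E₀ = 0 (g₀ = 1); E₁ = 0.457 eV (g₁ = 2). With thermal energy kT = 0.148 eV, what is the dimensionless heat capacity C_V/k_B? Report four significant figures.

Eᵢ/kT = 0, 3.08784.
Z = Σ gᵢe^(−Eᵢ/kT) = 1·e^(−0) + 2·e^(−3.08784) = 1.00000 + 0.0912007 = 1.09120.
⟨E⟩ = 0.0381953 eV, ⟨E²⟩ = 0.0174553 eV².
C_V/k_B = (⟨E²⟩ − ⟨E⟩²)/(kT)² = (0.0174553 − 0.00145888)/0.0219040 = 0.7303.

0.7303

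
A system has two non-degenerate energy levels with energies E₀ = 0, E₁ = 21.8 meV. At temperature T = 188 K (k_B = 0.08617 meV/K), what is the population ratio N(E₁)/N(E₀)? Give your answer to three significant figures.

0.260

k_BT = 0.08617 × 188 K = 16.200 meV.
n₁/n₀ = exp[−(E₁−E₀)/kT] = exp(−(21.8 meV)/(16.200 meV)) = exp(-1.3457) = 0.260.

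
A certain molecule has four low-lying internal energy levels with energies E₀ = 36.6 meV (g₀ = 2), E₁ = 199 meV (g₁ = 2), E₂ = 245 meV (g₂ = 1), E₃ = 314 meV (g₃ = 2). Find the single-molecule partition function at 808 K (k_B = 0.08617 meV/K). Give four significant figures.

Z = 1.349

k_BT = 0.08617 × 808 K = 69.6254 meV.
Eᵢ/kT = 0.525670, 2.85815, 3.51883, 4.50985.
Z = Σ gᵢe^(−Eᵢ/kT) = 2·e^(−0.525670) + 2·e^(−2.85815) + 1·e^(−3.51883) + 2·e^(−4.50985) = 1.18232 + 0.114750 + 0.0296341 + 0.0220002 = 1.34870.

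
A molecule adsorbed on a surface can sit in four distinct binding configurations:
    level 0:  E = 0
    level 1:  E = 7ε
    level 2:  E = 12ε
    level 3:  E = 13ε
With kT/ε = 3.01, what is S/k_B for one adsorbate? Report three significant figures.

0.439

Eᵢ/kT = 0, 2.3256, 3.9867, 4.3189.
Z = Σ e^(−Eᵢ/kT) = e^(−0) + e^(−2.3256) + e^(−3.9867) + e^(−4.3189) = 1.0000 + 0.097725 + 0.018561 + 0.013315 = 1.1296.
⟨E⟩ = Σ EᵢPᵢ = 0.95600 ε.
S/k_B = ln Z + ⟨E⟩/kT = ln(1.1296) + 0.95600/3.01 = 0.12186 + 0.31761 = 0.439.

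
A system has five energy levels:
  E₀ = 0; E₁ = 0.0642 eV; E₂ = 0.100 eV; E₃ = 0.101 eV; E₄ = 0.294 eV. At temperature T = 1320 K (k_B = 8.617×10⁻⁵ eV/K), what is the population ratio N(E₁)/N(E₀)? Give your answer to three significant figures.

0.569

k_BT = 8.617×10⁻⁵ × 1320 K = 0.11374 eV.
n₁/n₀ = exp[−(E₁−E₀)/kT] = exp(−(0.0642 eV)/(0.11374 eV)) = exp(-0.56445) = 0.569.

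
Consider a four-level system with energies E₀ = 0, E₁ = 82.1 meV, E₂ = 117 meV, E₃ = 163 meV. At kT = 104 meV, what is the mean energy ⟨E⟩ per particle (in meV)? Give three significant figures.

Eᵢ/kT = 0, 0.78942, 1.1250, 1.5673.
Z = Σ e^(−Eᵢ/kT) = e^(−0) + e^(−0.78942) + e^(−1.1250) + e^(−1.5673) = 1.0000 + 0.45411 + 0.32465 + 0.20861 = 1.9874.
⟨E⟩ = Σ Eᵢ e^(−Eᵢ/kT) / Z = (0·1.0000 + 82.1·0.45411 + 117·0.32465 + 163·0.20861) / 1.9874 = 55.0 meV.

55.0 meV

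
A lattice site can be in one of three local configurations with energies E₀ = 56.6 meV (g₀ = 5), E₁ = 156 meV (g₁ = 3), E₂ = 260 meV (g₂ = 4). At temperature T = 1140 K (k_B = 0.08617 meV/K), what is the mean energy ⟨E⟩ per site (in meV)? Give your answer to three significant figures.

88.6 meV

k_BT = 0.08617 × 1140 K = 98.234 meV.
Eᵢ/kT = 0.57618, 1.5880, 2.6467.
Z = Σ gᵢe^(−Eᵢ/kT) = 5·e^(−0.57618) + 3·e^(−1.5880) + 4·e^(−2.6467) = 2.8102 + 0.61300 + 0.28354 = 3.7067.
⟨E⟩ = Σ Eᵢ gᵢe^(−Eᵢ/kT) / Z = (56.6·2.8102 + 156·0.61300 + 260·0.28354) / 3.7067 = 88.6 meV.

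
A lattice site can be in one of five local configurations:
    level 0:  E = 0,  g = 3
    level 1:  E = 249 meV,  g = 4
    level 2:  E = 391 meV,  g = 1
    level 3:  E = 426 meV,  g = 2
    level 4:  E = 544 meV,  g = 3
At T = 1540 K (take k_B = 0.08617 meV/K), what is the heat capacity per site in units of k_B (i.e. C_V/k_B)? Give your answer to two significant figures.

0.91

k_BT = 0.08617 × 1540 K = 132.7 meV.
Eᵢ/kT = 0, 1.876, 2.946, 3.210, 4.099.
Z = Σ gᵢe^(−Eᵢ/kT) = 3·e^(−0) + 4·e^(−1.876) + 1·e^(−2.946) + 2·e^(−3.210) + 3·e^(−4.099) = 3.000 + 0.6128 + 0.05255 + 0.08071 + 0.04977 = 3.796.
⟨E⟩ = 61.80 meV, ⟨E²⟩ = 19860 meV².
C_V/k_B = (⟨E²⟩ − ⟨E⟩²)/(kT)² = (19860 − 3819)/17610 = 0.91.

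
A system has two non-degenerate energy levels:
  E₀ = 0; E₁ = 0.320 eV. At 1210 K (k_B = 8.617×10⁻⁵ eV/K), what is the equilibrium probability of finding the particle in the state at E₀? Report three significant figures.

0.956

k_BT = 8.617×10⁻⁵ × 1210 K = 0.10427 eV.
Eᵢ/kT = 0, 3.0690.
Z = Σ e^(−Eᵢ/kT) = e^(−0) + e^(−3.0690) = 1.0000 + 0.046468 = 1.0465.
P₀ = e^(−E₀/kT) / Z = 1.0000/1.0465 = 0.956.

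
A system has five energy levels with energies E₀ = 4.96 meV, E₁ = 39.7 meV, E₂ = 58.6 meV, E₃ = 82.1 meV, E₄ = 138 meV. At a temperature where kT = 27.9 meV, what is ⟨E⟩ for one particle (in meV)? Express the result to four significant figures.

20.79 meV

Eᵢ/kT = 0.177778, 1.42294, 2.10036, 2.94265, 4.94624.
Z = Σ e^(−Eᵢ/kT) = e^(−0.177778) + e^(−1.42294) + e^(−2.10036) + e^(−2.94265) + e^(−4.94624) = 0.837128 + 0.241004 + 0.122412 + 0.0527258 + 0.00711009 = 1.26038.
⟨E⟩ = Σ Eᵢ e^(−Eᵢ/kT) / Z = (4.96·0.837128 + 39.7·0.241004 + 58.6·0.122412 + 82.1·0.0527258 + 138·0.00711009) / 1.26038 = 20.79 meV.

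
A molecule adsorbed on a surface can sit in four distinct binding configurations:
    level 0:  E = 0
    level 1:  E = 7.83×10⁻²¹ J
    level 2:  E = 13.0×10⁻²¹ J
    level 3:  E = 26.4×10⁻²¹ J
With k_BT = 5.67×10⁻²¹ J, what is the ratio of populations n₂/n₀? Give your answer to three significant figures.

n₂/n₀ = exp[−(E₂−E₀)/kT] = exp(−(13.0 ×10⁻²¹ J)/(5.67 ×10⁻²¹ J)) = exp(-2.2928) = 0.101.

0.101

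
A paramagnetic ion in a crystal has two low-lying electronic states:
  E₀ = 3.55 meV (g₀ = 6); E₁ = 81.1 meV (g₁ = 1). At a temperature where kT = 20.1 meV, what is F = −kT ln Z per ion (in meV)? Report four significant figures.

-32.53 meV

Eᵢ/kT = 0.176617, 4.03483.
Z = Σ gᵢe^(−Eᵢ/kT) = 6·e^(−0.176617) + 1·e^(−4.03483) = 5.02860 + 0.0176887 = 5.04629.
F = −kT ln Z = −20.1 × ln(5.04629) = −20.1 × 1.61865 = -32.53 meV.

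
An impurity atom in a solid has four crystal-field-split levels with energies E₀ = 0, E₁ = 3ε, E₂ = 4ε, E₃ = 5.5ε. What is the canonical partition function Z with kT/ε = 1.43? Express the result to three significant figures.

Eᵢ/kT = 0, 2.0979, 2.7972, 3.8462.
Z = Σ e^(−Eᵢ/kT) = e^(−0) + e^(−2.0979) + e^(−2.7972) + e^(−3.8462) = 1.0000 + 0.12271 + 0.060981 + 0.021361 = 1.2051.

Z = 1.21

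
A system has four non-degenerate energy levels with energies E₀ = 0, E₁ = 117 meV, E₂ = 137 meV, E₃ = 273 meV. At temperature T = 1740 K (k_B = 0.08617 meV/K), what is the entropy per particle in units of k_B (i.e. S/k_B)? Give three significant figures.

1.21

k_BT = 0.08617 × 1740 K = 149.94 meV.
Eᵢ/kT = 0, 0.78031, 0.91370, 1.8207.
Z = Σ e^(−Eᵢ/kT) = e^(−0) + e^(−0.78031) + e^(−0.91370) + e^(−1.8207) = 1.0000 + 0.45826 + 0.40104 + 0.16191 = 2.0212.
⟨E⟩ = Σ EᵢPᵢ = 75.579 meV.
S/k_B = ln Z + ⟨E⟩/kT = ln(2.0212) + 75.579/149.94 = 0.70369 + 0.50406 = 1.21.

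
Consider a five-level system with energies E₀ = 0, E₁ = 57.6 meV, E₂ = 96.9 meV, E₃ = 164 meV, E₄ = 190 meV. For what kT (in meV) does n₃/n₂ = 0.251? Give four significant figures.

48.54 meV

n₃/n₂ = exp[−(E₃−E₂)/kT] = 0.251.
⇒ (E₃−E₂)/kT = ln(1/0.251) = ln(3.98406) = 1.38230.
kT = 67.1 meV / 1.38230 = 48.54 meV.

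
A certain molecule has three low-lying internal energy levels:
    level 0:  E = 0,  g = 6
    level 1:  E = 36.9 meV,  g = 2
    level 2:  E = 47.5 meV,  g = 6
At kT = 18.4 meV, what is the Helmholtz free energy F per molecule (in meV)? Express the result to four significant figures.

Eᵢ/kT = 0, 2.00543, 2.58152.
Z = Σ gᵢe^(−Eᵢ/kT) = 6·e^(−0) + 2·e^(−2.00543) + 6·e^(−2.58152) = 6.00000 + 0.269205 + 0.453953 = 6.72316.
F = −kT ln Z = −18.4 × ln(6.72316) = −18.4 × 1.90556 = -35.06 meV.

-35.06 meV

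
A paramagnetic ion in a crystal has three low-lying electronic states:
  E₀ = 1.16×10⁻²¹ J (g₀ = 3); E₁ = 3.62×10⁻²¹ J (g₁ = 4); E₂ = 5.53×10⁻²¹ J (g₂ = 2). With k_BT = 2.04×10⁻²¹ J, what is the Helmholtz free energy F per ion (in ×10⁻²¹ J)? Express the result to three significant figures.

-1.88 ×10⁻²¹ J

Eᵢ/kT = 0.56863, 1.7745, 2.7108.
Z = Σ gᵢe^(−Eᵢ/kT) = 3·e^(−0.56863) + 4·e^(−1.7745) + 2·e^(−2.7108) = 1.6989 + 0.67827 + 0.13297 = 2.5101.
F = −kT ln Z = −2.04 × ln(2.5101) = −2.04 × 0.92032 = -1.88 ×10⁻²¹ J.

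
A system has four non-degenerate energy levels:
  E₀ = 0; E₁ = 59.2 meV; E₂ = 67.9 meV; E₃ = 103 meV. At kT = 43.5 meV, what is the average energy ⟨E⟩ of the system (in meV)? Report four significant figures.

Eᵢ/kT = 0, 1.36092, 1.56092, 2.36782.
Z = Σ e^(−Eᵢ/kT) = e^(−0) + e^(−1.36092) + e^(−1.56092) + e^(−2.36782) = 1.00000 + 0.256425 + 0.209943 + 0.0936847 = 1.56005.
⟨E⟩ = Σ Eᵢ e^(−Eᵢ/kT) / Z = (0·1.00000 + 59.2·0.256425 + 67.9·0.209943 + 103·0.0936847) / 1.56005 = 25.05 meV.

25.05 meV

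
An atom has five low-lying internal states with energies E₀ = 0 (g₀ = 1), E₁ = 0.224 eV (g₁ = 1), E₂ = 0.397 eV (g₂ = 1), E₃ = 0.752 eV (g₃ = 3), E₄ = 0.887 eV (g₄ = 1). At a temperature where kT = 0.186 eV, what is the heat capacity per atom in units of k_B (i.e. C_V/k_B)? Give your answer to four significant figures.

Eᵢ/kT = 0, 1.20430, 2.13441, 4.04301, 4.76882.
Z = Σ gᵢe^(−Eᵢ/kT) = 1·e^(−0) + 1·e^(−1.20430) + 1·e^(−2.13441) + 3·e^(−4.04301) + 1·e^(−4.76882) = 1.00000 + 0.299902 + 0.118314 + 0.0526338 + 0.00849039 = 1.47934.
⟨E⟩ = 0.109008 eV, ⟨E²⟩ = 0.0474129 eV².
C_V/k_B = (⟨E²⟩ − ⟨E⟩²)/(kT)² = (0.0474129 − 0.0118827)/0.0345960 = 1.027.

1.027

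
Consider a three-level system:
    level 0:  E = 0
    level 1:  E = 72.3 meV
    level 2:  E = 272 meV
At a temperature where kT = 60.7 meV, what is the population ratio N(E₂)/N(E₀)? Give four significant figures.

n₂/n₀ = exp[−(E₂−E₀)/kT] = exp(−(272 meV)/(60.7 meV)) = exp(-4.48105) = 0.01132.

0.01132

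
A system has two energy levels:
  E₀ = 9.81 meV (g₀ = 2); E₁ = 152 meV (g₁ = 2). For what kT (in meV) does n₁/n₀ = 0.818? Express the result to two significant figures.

710 meV

n₁/n₀ = (g₁/g₀) exp[−(E₁−E₀)/kT] = 0.818.
⇒ (E₁−E₀)/kT = ln((2/2)/0.818) = ln(1.222) = 0.2005.
kT = 142.19 meV / 0.2005 = 710 meV.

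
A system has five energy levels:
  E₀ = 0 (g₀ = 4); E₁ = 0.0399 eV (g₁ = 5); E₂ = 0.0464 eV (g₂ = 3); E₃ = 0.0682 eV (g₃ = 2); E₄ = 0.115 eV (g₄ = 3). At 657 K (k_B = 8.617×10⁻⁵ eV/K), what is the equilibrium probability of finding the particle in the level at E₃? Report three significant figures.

0.0682

k_BT = 8.617×10⁻⁵ × 657 K = 0.056614 eV.
Eᵢ/kT = 0, 0.70477, 0.81959, 1.2046, 2.0313.
Z = Σ gᵢe^(−Eᵢ/kT) = 4·e^(−0) + 5·e^(−0.70477) + 3·e^(−0.81959) + 2·e^(−1.2046) + 3·e^(−2.0313) = 4.0000 + 2.4711 + 1.3218 + 0.59962 + 0.39349 = 8.7860.
P₃ = g₃ e^(−E₃/kT) / Z = 0.59962/8.7860 = 0.0682.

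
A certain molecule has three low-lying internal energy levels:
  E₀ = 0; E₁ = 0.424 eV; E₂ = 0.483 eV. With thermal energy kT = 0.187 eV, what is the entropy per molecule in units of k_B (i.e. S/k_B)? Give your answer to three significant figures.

0.529

Eᵢ/kT = 0, 2.2674, 2.5829.
Z = Σ e^(−Eᵢ/kT) = e^(−0) + e^(−2.2674) + e^(−2.5829) = 1.0000 + 0.10358 + 0.075555 = 1.1791.
⟨E⟩ = Σ EᵢPᵢ = 0.068197 eV.
S/k_B = ln Z + ⟨E⟩/kT = ln(1.1791) + 0.068197/0.187 = 0.16475 + 0.36469 = 0.529.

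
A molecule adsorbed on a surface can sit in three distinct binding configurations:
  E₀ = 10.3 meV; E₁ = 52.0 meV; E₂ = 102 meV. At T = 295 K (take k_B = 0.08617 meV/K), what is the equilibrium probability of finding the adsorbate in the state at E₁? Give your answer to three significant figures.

0.159

k_BT = 0.08617 × 295 K = 25.420 meV.
Eᵢ/kT = 0.40519, 2.0456, 4.0126.
Z = Σ e^(−Eᵢ/kT) = e^(−0.40519) + e^(−2.0456) + e^(−4.0126) = 0.66685 + 0.12930 + 0.018086 = 0.81424.
P₁ = e^(−E₁/kT) / Z = 0.12930/0.81424 = 0.159.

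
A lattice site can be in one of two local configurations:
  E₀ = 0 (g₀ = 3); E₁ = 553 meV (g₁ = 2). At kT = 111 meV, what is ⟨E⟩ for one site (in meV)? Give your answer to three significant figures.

2.52 meV

Eᵢ/kT = 0, 4.9820.
Z = Σ gᵢe^(−Eᵢ/kT) = 3·e^(−0) + 2·e^(−4.9820) = 3.0000 + 0.013721 = 3.0137.
⟨E⟩ = Σ Eᵢ gᵢe^(−Eᵢ/kT) / Z = (0·3.0000 + 553·0.013721) / 3.0137 = 2.52 meV.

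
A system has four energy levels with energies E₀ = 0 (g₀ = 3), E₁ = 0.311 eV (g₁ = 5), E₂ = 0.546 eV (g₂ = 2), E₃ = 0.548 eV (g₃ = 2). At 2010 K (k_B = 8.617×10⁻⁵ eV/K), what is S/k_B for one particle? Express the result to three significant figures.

1.89

k_BT = 8.617×10⁻⁵ × 2010 K = 0.17320 eV.
Eᵢ/kT = 0, 1.7956, 3.1524, 3.1640.
Z = Σ gᵢe^(−Eᵢ/kT) = 3·e^(−0) + 5·e^(−1.7956) + 2·e^(−3.1524) + 2·e^(−3.1640) = 3.0000 + 0.83014 + 0.085499 + 0.084513 = 4.0002.
⟨E⟩ = Σ EᵢPᵢ = 0.087788 eV.
S/k_B = ln Z + ⟨E⟩/kT = ln(4.0002) + 0.087788/0.17320 = 1.3863 + 0.50686 = 1.89.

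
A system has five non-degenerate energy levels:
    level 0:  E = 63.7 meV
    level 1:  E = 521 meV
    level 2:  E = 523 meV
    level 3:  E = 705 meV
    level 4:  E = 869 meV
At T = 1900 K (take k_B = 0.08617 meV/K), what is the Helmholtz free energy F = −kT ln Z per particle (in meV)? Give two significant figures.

41 meV

k_BT = 0.08617 × 1900 K = 163.7 meV.
Eᵢ/kT = 0.3891, 3.183, 3.195, 4.307, 5.308.
Z = Σ e^(−Eᵢ/kT) = e^(−0.3891) + e^(−3.183) + e^(−3.195) + e^(−4.307) + e^(−5.308) = 0.6777 + 0.04146 + 0.04097 + 0.01347 + 0.004952 = 0.7786.
F = −kT ln Z = −163.7 × ln(0.7786) = −163.7 × -0.2503 = 41 meV.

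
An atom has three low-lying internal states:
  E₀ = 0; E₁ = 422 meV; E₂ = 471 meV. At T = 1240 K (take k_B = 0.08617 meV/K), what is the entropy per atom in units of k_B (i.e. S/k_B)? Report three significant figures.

k_BT = 0.08617 × 1240 K = 106.85 meV.
Eᵢ/kT = 0, 3.9495, 4.4080.
Z = Σ e^(−Eᵢ/kT) = e^(−0) + e^(−3.9495) + e^(−4.4080) = 1.0000 + 0.019264 + 0.012180 = 1.0314.
⟨E⟩ = Σ EᵢPᵢ = 13.444 meV.
S/k_B = ln Z + ⟨E⟩/kT = ln(1.0314) + 13.444/106.85 = 0.030917 + 0.12582 = 0.157.

0.157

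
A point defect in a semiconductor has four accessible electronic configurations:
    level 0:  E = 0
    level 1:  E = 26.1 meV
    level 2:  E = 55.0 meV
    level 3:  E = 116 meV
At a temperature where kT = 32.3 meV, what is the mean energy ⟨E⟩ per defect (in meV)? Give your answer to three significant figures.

15.0 meV

Eᵢ/kT = 0, 0.80805, 1.7028, 3.5913.
Z = Σ e^(−Eᵢ/kT) = e^(−0) + e^(−0.80805) + e^(−1.7028) + e^(−3.5913) = 1.0000 + 0.44573 + 0.18217 + 0.027562 = 1.6555.
⟨E⟩ = Σ Eᵢ e^(−Eᵢ/kT) / Z = (0·1.0000 + 26.1·0.44573 + 55.0·0.18217 + 116·0.027562) / 1.6555 = 15.0 meV.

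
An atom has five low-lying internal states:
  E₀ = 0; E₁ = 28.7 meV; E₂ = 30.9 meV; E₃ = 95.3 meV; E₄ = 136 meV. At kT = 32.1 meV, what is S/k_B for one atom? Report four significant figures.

1.129

Eᵢ/kT = 0, 0.894081, 0.962617, 2.96885, 4.23676.
Z = Σ e^(−Eᵢ/kT) = e^(−0) + e^(−0.894081) + e^(−0.962617) + e^(−2.96885) + e^(−4.23676) = 1.00000 + 0.408983 + 0.381892 + 0.0513623 + 0.0144543 = 1.85669.
⟨E⟩ = Σ EᵢPᵢ = 16.3726 meV.
S/k_B = ln Z + ⟨E⟩/kT = ln(1.85669) + 16.3726/32.1 = 0.618795 + 0.510050 = 1.129.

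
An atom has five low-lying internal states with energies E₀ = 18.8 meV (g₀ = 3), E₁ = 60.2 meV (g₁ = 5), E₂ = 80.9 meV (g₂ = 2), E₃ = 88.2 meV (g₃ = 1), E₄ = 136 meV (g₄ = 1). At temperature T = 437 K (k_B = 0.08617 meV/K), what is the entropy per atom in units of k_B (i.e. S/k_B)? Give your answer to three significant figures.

k_BT = 0.08617 × 437 K = 37.656 meV.
Eᵢ/kT = 0.49926, 1.5987, 2.1484, 2.3423, 3.6116.
Z = Σ gᵢe^(−Eᵢ/kT) = 3·e^(−0.49926) + 5·e^(−1.5987) + 2·e^(−2.1484) + 1·e^(−2.3423) + 1·e^(−3.6116) = 1.8209 + 1.0108 + 0.23334 + 0.096106 + 0.027009 = 3.1882.
⟨E⟩ = Σ EᵢPᵢ = 39.555 meV.
S/k_B = ln Z + ⟨E⟩/kT = ln(3.1882) + 39.555/37.656 = 1.1595 + 1.0504 = 2.21.

2.21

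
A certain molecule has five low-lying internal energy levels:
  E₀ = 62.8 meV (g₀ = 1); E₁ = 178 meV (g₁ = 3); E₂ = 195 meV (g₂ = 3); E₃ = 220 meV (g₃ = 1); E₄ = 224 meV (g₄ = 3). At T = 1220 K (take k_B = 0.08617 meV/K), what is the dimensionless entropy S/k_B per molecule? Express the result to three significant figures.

k_BT = 0.08617 × 1220 K = 105.13 meV.
Eᵢ/kT = 0.59736, 1.6931, 1.8548, 2.0926, 2.1307.
Z = Σ gᵢe^(−Eᵢ/kT) = 1·e^(−0.59736) + 3·e^(−1.6931) + 3·e^(−1.8548) + 1·e^(−2.0926) + 3·e^(−2.1307) = 0.55026 + 0.55185 + 0.46945 + 0.12337 + 0.35626 = 2.0512.
⟨E⟩ = Σ EᵢPᵢ = 161.50 meV.
S/k_B = ln Z + ⟨E⟩/kT = ln(2.0512) + 161.50/105.13 = 0.71842 + 1.5362 = 2.25.

2.25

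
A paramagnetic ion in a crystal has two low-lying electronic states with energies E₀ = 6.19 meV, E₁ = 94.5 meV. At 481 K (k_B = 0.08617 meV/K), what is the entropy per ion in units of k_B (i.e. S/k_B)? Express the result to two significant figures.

0.34

k_BT = 0.08617 × 481 K = 41.45 meV.
Eᵢ/kT = 0.1493, 2.280.
Z = Σ e^(−Eᵢ/kT) = e^(−0.1493) + e^(−2.280) = 0.8613 + 0.1023 = 0.9636.
⟨E⟩ = Σ EᵢPᵢ = 15.57 meV.
S/k_B = ln Z + ⟨E⟩/kT = ln(0.9636) + 15.57/41.45 = -0.03708 + 0.3756 = 0.34.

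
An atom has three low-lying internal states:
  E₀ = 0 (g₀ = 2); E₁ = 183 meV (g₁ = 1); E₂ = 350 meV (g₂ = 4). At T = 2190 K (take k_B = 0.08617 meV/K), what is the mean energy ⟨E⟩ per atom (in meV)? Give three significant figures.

k_BT = 0.08617 × 2190 K = 188.71 meV.
Eᵢ/kT = 0, 0.96974, 1.8547.
Z = Σ gᵢe^(−Eᵢ/kT) = 2·e^(−0) + 1·e^(−0.96974) + 4·e^(−1.8547) = 2.0000 + 0.37918 + 0.62600 = 3.0052.
⟨E⟩ = Σ Eᵢ gᵢe^(−Eᵢ/kT) / Z = (0·2.0000 + 183·0.37918 + 350·0.62600) / 3.0052 = 96.0 meV.

96.0 meV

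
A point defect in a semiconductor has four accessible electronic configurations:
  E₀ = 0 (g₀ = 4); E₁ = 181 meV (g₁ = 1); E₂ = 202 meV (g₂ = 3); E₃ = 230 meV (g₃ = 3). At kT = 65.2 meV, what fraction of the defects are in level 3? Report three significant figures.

0.0206

Eᵢ/kT = 0, 2.7761, 3.0982, 3.5276.
Z = Σ gᵢe^(−Eᵢ/kT) = 4·e^(−0) + 1·e^(−2.7761) + 3·e^(−3.0982) + 3·e^(−3.5276) = 4.0000 + 0.062281 + 0.13539 + 0.088126 = 4.2858.
P₃ = g₃ e^(−E₃/kT) / Z = 0.088126/4.2858 = 0.0206.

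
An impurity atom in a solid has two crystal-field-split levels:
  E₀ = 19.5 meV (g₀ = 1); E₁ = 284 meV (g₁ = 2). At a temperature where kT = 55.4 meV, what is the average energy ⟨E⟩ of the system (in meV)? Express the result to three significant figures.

23.9 meV

Eᵢ/kT = 0.35199, 5.1264.
Z = Σ gᵢe^(−Eᵢ/kT) = 1·e^(−0.35199) + 2·e^(−5.1264) = 0.70329 + 0.011876 = 0.71517.
⟨E⟩ = Σ Eᵢ gᵢe^(−Eᵢ/kT) / Z = (19.5·0.70329 + 284·0.011876) / 0.71517 = 23.9 meV.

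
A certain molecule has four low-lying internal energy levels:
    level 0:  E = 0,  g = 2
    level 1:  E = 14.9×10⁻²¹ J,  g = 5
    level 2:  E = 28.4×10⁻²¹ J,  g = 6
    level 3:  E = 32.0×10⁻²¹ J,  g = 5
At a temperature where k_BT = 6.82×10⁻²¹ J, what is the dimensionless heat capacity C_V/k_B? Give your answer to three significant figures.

Eᵢ/kT = 0, 2.1848, 4.1642, 4.6921.
Z = Σ gᵢe^(−Eᵢ/kT) = 2·e^(−0) + 5·e^(−2.1848) + 6·e^(−4.1642) + 5·e^(−4.6921) = 2.0000 + 0.56250 + 0.093253 + 0.045837 = 2.7016.
⟨E⟩ = 4.6256, ⟨E²⟩ = 91.439.
C_V/k_B = (⟨E²⟩ − ⟨E⟩²)/(kT)² = (91.439 − 21.396)/46.512 = 1.51.

1.51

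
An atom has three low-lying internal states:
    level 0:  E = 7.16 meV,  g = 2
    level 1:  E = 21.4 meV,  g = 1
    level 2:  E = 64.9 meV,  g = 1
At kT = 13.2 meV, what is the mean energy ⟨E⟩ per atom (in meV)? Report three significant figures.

9.53 meV

Eᵢ/kT = 0.54242, 1.6212, 4.9167.
Z = Σ gᵢe^(−Eᵢ/kT) = 2·e^(−0.54242) + 1·e^(−1.6212) + 1·e^(−4.9167) = 1.1627 + 0.19766 + 0.0073233 = 1.3677.
⟨E⟩ = Σ Eᵢ gᵢe^(−Eᵢ/kT) / Z = (7.16·1.1627 + 21.4·0.19766 + 64.9·0.0073233) / 1.3677 = 9.53 meV.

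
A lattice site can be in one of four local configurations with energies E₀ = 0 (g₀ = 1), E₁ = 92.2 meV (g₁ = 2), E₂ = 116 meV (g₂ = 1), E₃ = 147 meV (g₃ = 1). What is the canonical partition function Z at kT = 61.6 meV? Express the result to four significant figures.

Eᵢ/kT = 0, 1.49675, 1.88312, 2.38636.
Z = Σ gᵢe^(−Eᵢ/kT) = 1·e^(−0) + 2·e^(−1.49675) + 1·e^(−1.88312) + 1·e^(−2.38636) = 1.00000 + 0.447713 + 0.152115 + 0.0919638 = 1.69179.

Z = 1.692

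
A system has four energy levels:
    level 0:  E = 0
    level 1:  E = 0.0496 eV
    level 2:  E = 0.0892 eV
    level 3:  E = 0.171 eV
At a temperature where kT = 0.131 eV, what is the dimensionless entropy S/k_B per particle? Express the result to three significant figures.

Eᵢ/kT = 0, 0.37863, 0.68092, 1.3053.
Z = Σ e^(−Eᵢ/kT) = e^(−0) + e^(−0.37863) + e^(−0.68092) + e^(−1.3053) = 1.0000 + 0.68480 + 0.50615 + 0.27109 = 2.4620.
⟨E⟩ = Σ EᵢPᵢ = 0.050963 eV.
S/k_B = ln Z + ⟨E⟩/kT = ln(2.4620) + 0.050963/0.131 = 0.90097 + 0.38903 = 1.29.

1.29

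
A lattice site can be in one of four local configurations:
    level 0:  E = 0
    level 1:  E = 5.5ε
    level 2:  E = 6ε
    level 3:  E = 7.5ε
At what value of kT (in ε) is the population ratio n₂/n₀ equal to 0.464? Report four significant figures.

7.814 ε

n₂/n₀ = exp[−(E₂−E₀)/kT] = 0.464.
⇒ (E₂−E₀)/kT = ln(1/0.464) = ln(2.15517) = 0.767870.
kT = 6ε / 0.767870 = 7.814 ε.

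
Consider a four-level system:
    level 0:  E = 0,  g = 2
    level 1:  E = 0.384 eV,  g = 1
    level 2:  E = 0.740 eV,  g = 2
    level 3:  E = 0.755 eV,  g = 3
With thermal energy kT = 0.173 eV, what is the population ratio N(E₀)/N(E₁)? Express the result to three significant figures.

n₀/n₁ = (g₀/g₁) exp[−(E₀−E₁)/kT] = (2/1) × exp(−(-0.384 eV)/(0.173 eV)) = (2/1) × exp(2.2197) = 18.4.

18.4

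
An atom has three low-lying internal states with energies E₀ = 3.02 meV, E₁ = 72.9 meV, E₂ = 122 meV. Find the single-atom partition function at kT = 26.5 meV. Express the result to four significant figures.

Z = 0.9662

Eᵢ/kT = 0.113962, 2.75094, 4.60377.
Z = Σ e^(−Eᵢ/kT) = e^(−0.113962) + e^(−2.75094) + e^(−4.60377) = 0.892292 + 0.0638678 + 0.0100140 = 0.966174.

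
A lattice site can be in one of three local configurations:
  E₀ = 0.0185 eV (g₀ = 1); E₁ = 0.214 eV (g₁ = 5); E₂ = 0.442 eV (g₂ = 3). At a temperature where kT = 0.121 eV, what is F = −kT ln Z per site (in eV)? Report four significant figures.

-0.07037 eV

Eᵢ/kT = 0.152893, 1.76860, 3.65289.
Z = Σ gᵢe^(−Eᵢ/kT) = 1·e^(−0.152893) + 5·e^(−1.76860) + 3·e^(−3.65289) = 0.858222 + 0.852858 + 0.0777484 = 1.78883.
F = −kT ln Z = −0.121 × ln(1.78883) = −0.121 × 0.581562 = -0.07037 eV.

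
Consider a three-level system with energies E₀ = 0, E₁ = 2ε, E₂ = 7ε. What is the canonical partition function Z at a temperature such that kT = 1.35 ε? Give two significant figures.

Eᵢ/kT = 0, 1.481, 5.185.
Z = Σ e^(−Eᵢ/kT) = e^(−0) + e^(−1.481) + e^(−5.185) = 1.000 + 0.2274 + 0.005600 = 1.233.

Z = 1.2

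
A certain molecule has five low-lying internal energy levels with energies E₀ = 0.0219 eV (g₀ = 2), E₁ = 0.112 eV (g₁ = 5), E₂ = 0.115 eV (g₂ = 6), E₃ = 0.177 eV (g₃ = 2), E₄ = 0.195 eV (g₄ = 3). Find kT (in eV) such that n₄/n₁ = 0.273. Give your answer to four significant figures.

n₄/n₁ = (g₄/g₁) exp[−(E₄−E₁)/kT] = 0.273.
⇒ (E₄−E₁)/kT = ln((3/5)/0.273) = ln(2.19780) = 0.787457.
kT = 0.083 eV / 0.787457 = 0.1054 eV.

0.1054 eV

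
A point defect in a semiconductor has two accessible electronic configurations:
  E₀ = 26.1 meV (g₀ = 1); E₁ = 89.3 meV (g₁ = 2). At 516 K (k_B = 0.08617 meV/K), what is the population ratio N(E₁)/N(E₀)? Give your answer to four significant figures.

0.4828

k_BT = 0.08617 × 516 K = 44.4637 meV.
n₁/n₀ = (g₁/g₀) exp[−(E₁−E₀)/kT] = (2/1) × exp(−(63.2 meV)/(44.4637 meV)) = (2/1) × exp(-1.42138) = 0.4828.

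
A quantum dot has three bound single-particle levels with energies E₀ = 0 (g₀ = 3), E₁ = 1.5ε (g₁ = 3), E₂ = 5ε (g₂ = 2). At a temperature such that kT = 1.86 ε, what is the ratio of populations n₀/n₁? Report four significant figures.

n₀/n₁ = (g₀/g₁) exp[−(E₀−E₁)/kT] = (3/3) × exp(−(-1.5ε)/(1.86ε)) = (3/3) × exp(0.806452) = 2.240.

2.240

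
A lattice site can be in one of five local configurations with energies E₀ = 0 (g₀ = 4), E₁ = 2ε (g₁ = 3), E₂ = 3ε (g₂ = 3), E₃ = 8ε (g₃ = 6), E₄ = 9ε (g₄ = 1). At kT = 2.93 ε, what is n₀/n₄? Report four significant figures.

86.31

n₀/n₄ = (g₀/g₄) exp[−(E₀−E₄)/kT] = (4/1) × exp(−(-9ε)/(2.93ε)) = (4/1) × exp(3.07167) = 86.31.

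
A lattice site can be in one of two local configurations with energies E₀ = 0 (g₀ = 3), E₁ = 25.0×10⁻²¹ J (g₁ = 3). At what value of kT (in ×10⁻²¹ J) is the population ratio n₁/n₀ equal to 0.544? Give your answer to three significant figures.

n₁/n₀ = (g₁/g₀) exp[−(E₁−E₀)/kT] = 0.544.
⇒ (E₁−E₀)/kT = ln((3/3)/0.544) = ln(1.8382) = 0.60879.
kT = 25.0 ×10⁻²¹ J / 0.60879 = 41.1 ×10⁻²¹ J.

41.1 ×10⁻²¹ J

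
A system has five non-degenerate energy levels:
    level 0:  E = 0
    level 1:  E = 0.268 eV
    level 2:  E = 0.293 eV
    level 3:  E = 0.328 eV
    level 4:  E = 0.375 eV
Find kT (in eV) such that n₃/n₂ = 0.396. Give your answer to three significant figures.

n₃/n₂ = exp[−(E₃−E₂)/kT] = 0.396.
⇒ (E₃−E₂)/kT = ln(1/0.396) = ln(2.5253) = 0.92636.
kT = 0.035 eV / 0.92636 = 0.0378 eV.

0.0378 eV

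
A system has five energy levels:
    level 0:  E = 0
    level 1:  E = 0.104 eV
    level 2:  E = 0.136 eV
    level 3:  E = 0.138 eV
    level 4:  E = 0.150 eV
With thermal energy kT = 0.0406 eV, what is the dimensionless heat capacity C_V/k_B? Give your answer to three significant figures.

1.19

Eᵢ/kT = 0, 2.5616, 3.3498, 3.3990, 3.6946.
Z = Σ e^(−Eᵢ/kT) = e^(−0) + e^(−2.5616) + e^(−3.3498) + e^(−3.3990) + e^(−3.6946) = 1.0000 + 0.077181 + 0.035091 + 0.033407 + 0.024857 = 1.1705.
⟨E⟩ = 0.018059 eV, ⟨E²⟩ = 0.0022890 eV².
C_V/k_B = (⟨E²⟩ − ⟨E⟩²)/(kT)² = (0.0022890 − 0.00032613)/0.0016484 = 1.19.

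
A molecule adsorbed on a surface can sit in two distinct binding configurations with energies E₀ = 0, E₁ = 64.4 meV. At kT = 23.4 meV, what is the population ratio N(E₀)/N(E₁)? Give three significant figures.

n₀/n₁ = exp[−(E₀−E₁)/kT] = exp(−(-64.4 meV)/(23.4 meV)) = exp(2.7521) = 15.7.

15.7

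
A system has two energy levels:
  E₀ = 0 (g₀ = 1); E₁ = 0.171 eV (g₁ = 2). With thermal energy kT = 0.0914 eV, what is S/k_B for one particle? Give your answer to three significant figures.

Eᵢ/kT = 0, 1.8709.
Z = Σ gᵢe^(−Eᵢ/kT) = 1·e^(−0) + 2·e^(−1.8709) = 1.0000 + 0.30797 = 1.3080.
⟨E⟩ = Σ EᵢPᵢ = 0.040262 eV.
S/k_B = ln Z + ⟨E⟩/kT = ln(1.3080) + 0.040262/0.0914 = 0.26850 + 0.44050 = 0.709.

0.709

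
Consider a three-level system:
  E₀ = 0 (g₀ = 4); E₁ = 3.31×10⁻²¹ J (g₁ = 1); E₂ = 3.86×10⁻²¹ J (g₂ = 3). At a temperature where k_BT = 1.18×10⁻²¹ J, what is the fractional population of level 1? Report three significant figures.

0.0145

Eᵢ/kT = 0, 2.8051, 3.2712.
Z = Σ gᵢe^(−Eᵢ/kT) = 4·e^(−0) + 1·e^(−2.8051) + 3·e^(−3.2712) = 4.0000 + 0.060501 + 0.11388 = 4.1744.
P₁ = g₁ e^(−E₁/kT) / Z = 0.060501/4.1744 = 0.0145.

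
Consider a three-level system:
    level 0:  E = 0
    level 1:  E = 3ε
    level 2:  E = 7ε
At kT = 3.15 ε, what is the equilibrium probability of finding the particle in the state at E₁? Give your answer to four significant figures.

Eᵢ/kT = 0, 0.952381, 2.22222.
Z = Σ e^(−Eᵢ/kT) = e^(−0) + e^(−0.952381) + e^(−2.22222) = 1.00000 + 0.385821 + 0.108368 = 1.49419.
P₁ = e^(−E₁/kT) / Z = 0.385821/1.49419 = 0.2582.

0.2582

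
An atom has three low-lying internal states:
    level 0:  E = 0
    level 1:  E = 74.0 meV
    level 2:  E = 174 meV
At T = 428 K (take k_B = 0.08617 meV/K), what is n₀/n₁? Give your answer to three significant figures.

k_BT = 0.08617 × 428 K = 36.881 meV.
n₀/n₁ = exp[−(E₀−E₁)/kT] = exp(−(-74.0 meV)/(36.881 meV)) = exp(2.0065) = 7.44.

7.44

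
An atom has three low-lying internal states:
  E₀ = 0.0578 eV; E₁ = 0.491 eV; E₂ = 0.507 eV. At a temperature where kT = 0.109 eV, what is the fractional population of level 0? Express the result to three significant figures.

Eᵢ/kT = 0.53028, 4.5046, 4.6514.
Z = Σ e^(−Eᵢ/kT) = e^(−0.53028) + e^(−4.5046) + e^(−4.6514) = 0.58844 + 0.011058 + 0.0095482 = 0.60905.
P₀ = e^(−E₀/kT) / Z = 0.58844/0.60905 = 0.966.

0.966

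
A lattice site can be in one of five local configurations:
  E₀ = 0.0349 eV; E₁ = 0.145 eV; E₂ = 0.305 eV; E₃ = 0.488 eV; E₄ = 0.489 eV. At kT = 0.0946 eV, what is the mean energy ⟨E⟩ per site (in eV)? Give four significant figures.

0.07632 eV

Eᵢ/kT = 0.368922, 1.53277, 3.22410, 5.15856, 5.16913.
Z = Σ e^(−Eᵢ/kT) = e^(−0.368922) + e^(−1.53277) + e^(−3.22410) + e^(−5.15856) + e^(−5.16913) = 0.691479 + 0.215937 + 0.0397916 + 0.00574997 + 0.00568952 = 0.958647.
⟨E⟩ = Σ Eᵢ e^(−Eᵢ/kT) / Z = (0.0349·0.691479 + 0.145·0.215937 + 0.305·0.0397916 + 0.488·0.00574997 + 0.489·0.00568952) / 0.958647 = 0.07632 eV.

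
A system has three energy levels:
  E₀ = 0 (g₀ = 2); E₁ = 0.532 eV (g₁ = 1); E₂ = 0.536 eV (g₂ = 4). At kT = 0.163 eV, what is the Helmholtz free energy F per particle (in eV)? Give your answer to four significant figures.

Eᵢ/kT = 0, 3.26380, 3.28834.
Z = Σ gᵢe^(−Eᵢ/kT) = 2·e^(−0) + 1·e^(−3.26380) + 4·e^(−3.28834) = 2.00000 + 0.0382428 + 0.149263 = 2.18751.
F = −kT ln Z = −0.163 × ln(2.18751) = −0.163 × 0.782764 = -0.1276 eV.

-0.1276 eV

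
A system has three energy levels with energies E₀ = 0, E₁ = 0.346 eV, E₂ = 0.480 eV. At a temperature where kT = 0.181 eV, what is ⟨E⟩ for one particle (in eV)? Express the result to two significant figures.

Eᵢ/kT = 0, 1.912, 2.652.
Z = Σ e^(−Eᵢ/kT) = e^(−0) + e^(−1.912) + e^(−2.652) = 1.000 + 0.1478 + 0.07051 = 1.218.
⟨E⟩ = Σ Eᵢ e^(−Eᵢ/kT) / Z = (0·1.000 + 0.346·0.1478 + 0.480·0.07051) / 1.218 = 0.070 eV.

0.070 eV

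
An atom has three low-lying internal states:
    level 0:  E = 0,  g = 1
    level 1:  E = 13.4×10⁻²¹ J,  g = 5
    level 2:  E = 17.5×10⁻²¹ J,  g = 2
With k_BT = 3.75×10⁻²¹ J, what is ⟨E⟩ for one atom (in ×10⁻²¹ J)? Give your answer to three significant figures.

1.91 ×10⁻²¹ J

Eᵢ/kT = 0, 3.5733, 4.6667.
Z = Σ gᵢe^(−Eᵢ/kT) = 1·e^(−0) + 5·e^(−3.5733) + 2·e^(−4.6667) = 1.0000 + 0.14032 + 0.018806 = 1.1591.
⟨E⟩ = Σ Eᵢ gᵢe^(−Eᵢ/kT) / Z = (0·1.0000 + 13.4·0.14032 + 17.5·0.018806) / 1.1591 = 1.91 ×10⁻²¹ J.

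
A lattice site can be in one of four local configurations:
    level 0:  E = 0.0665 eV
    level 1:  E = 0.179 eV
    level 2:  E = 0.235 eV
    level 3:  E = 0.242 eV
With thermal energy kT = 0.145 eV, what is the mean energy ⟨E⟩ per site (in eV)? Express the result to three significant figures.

Eᵢ/kT = 0.45862, 1.2345, 1.6207, 1.6690.
Z = Σ e^(−Eᵢ/kT) = e^(−0.45862) + e^(−1.2345) + e^(−1.6207) + e^(−1.6690) = 0.63216 + 0.29098 + 0.19776 + 0.18844 = 1.3093.
⟨E⟩ = Σ Eᵢ e^(−Eᵢ/kT) / Z = (0.0665·0.63216 + 0.179·0.29098 + 0.235·0.19776 + 0.242·0.18844) / 1.3093 = 0.142 eV.

0.142 eV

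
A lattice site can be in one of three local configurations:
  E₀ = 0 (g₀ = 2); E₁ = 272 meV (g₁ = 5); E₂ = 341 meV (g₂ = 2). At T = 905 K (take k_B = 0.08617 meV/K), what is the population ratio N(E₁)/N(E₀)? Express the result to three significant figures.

k_BT = 0.08617 × 905 K = 77.984 meV.
n₁/n₀ = (g₁/g₀) exp[−(E₁−E₀)/kT] = (5/2) × exp(−(272 meV)/(77.984 meV)) = (5/2) × exp(-3.4879) = 0.0764.

0.0764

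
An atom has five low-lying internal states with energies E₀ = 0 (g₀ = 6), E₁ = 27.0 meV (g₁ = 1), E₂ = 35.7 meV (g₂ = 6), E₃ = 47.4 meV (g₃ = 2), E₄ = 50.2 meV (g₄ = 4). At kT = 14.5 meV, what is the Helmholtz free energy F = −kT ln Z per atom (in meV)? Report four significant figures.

Eᵢ/kT = 0, 1.86207, 2.46207, 3.26897, 3.46207.
Z = Σ gᵢe^(−Eᵢ/kT) = 6·e^(−0) + 1·e^(−1.86207) + 6·e^(−2.46207) + 2·e^(−3.26897) + 4·e^(−3.46207) = 6.00000 + 0.155351 + 0.511550 + 0.0760912 + 0.125459 = 6.86845.
F = −kT ln Z = −14.5 × ln(6.86845) = −14.5 × 1.92694 = -27.94 meV.

-27.94 meV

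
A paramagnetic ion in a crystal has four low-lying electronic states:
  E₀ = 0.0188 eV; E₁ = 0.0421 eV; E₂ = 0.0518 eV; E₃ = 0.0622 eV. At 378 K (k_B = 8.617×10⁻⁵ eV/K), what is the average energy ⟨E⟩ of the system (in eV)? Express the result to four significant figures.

0.03526 eV

k_BT = 8.617×10⁻⁵ × 378 K = 0.0325723 eV.
Eᵢ/kT = 0.577178, 1.29251, 1.59031, 1.90960.
Z = Σ e^(−Eᵢ/kT) = e^(−0.577178) + e^(−1.29251) + e^(−1.59031) + e^(−1.90960) = 0.561481 + 0.274581 + 0.203862 + 0.148140 = 1.18806.
⟨E⟩ = Σ Eᵢ e^(−Eᵢ/kT) / Z = (0.0188·0.561481 + 0.0421·0.274581 + 0.0518·0.203862 + 0.0622·0.148140) / 1.18806 = 0.03526 eV.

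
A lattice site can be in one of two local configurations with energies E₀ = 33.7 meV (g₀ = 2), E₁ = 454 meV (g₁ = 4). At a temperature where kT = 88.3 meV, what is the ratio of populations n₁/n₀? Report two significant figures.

n₁/n₀ = (g₁/g₀) exp[−(E₁−E₀)/kT] = (4/2) × exp(−(420.3 meV)/(88.3 meV)) = (4/2) × exp(-4.760) = 0.017.

0.017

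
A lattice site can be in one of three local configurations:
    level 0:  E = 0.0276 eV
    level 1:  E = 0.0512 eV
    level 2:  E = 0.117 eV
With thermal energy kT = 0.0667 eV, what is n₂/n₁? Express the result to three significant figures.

0.373

n₂/n₁ = exp[−(E₂−E₁)/kT] = exp(−(0.0658 eV)/(0.0667 eV)) = exp(-0.98651) = 0.373.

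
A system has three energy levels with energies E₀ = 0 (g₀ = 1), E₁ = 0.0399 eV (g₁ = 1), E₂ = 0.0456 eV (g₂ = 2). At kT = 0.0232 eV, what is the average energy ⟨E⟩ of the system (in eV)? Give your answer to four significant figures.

Eᵢ/kT = 0, 1.71983, 1.96552.
Z = Σ gᵢe^(−Eᵢ/kT) = 1·e^(−0) + 1·e^(−1.71983) + 2·e^(−1.96552) = 1.00000 + 0.179097 + 0.280166 = 1.45926.
⟨E⟩ = Σ Eᵢ gᵢe^(−Eᵢ/kT) / Z = (0·1.00000 + 0.0399·0.179097 + 0.0456·0.280166) / 1.45926 = 0.01365 eV.

0.01365 eV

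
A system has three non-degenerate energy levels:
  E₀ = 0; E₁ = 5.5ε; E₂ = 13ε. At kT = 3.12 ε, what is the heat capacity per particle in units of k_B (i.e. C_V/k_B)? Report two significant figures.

Eᵢ/kT = 0, 1.763, 4.167.
Z = Σ e^(−Eᵢ/kT) = e^(−0) + e^(−1.763) + e^(−4.167) = 1.000 + 0.1715 + 0.01550 = 1.187.
⟨E⟩ = 0.9644 ε, ⟨E²⟩ = 6.577 ε².
C_V/k_B = (⟨E²⟩ − ⟨E⟩²)/(kT)² = (6.577 − 0.9301)/9.734 = 0.58.

0.58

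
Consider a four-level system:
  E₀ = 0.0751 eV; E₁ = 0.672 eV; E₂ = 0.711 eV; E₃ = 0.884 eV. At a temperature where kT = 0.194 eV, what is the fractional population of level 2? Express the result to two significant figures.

Eᵢ/kT = 0.3871, 3.464, 3.665, 4.557.
Z = Σ e^(−Eᵢ/kT) = e^(−0.3871) + e^(−3.464) + e^(−3.665) + e^(−4.557) = 0.6790 + 0.03130 + 0.02560 + 0.01049 = 0.7464.
P₂ = e^(−E₂/kT) / Z = 0.02560/0.7464 = 0.034.

0.034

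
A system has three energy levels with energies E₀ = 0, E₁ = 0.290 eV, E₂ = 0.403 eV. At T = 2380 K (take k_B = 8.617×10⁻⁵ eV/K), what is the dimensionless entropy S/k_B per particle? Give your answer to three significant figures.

k_BT = 8.617×10⁻⁵ × 2380 K = 0.20508 eV.
Eᵢ/kT = 0, 1.4141, 1.9651.
Z = Σ e^(−Eᵢ/kT) = e^(−0) + e^(−1.4141) + e^(−1.9651) = 1.0000 + 0.24314 + 0.14014 = 1.3833.
⟨E⟩ = Σ EᵢPᵢ = 0.091800 eV.
S/k_B = ln Z + ⟨E⟩/kT = ln(1.3833) + 0.091800/0.20508 = 0.32447 + 0.44763 = 0.772.

0.772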